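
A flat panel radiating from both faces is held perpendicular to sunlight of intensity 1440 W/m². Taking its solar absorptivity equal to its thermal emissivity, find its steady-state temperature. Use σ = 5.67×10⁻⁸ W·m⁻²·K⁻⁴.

T ≈ 336 K

Absorbed flux αS = emitted flux 2εσT⁴ per unit area; with α = ε this gives T = (S/2σ)^(1/4).
T = (1440 / (2 × 5.67×10⁻⁸))^(1/4) = (1.27×10^10)^(1/4).
T = 336 K.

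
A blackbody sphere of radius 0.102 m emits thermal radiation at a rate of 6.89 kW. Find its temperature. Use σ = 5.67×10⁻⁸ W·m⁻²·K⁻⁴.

A = 4πr² = 4π × (0.102)² = 0.131 m².
From P = σAT⁴, T = (P / σA)^(1/4) = (6890 / (5.67×10⁻⁸ × 0.131))^(1/4).
T = (9.29×10^11)^(1/4) = 982 K.

T ≈ 982 K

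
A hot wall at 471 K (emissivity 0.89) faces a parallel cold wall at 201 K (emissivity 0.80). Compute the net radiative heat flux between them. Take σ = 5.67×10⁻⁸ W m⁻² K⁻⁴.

q ≈ 1960 W/m²

For two large parallel gray plates, q = σ(T₁⁴ − T₂⁴) / (1/ε₁ + 1/ε₂ − 1).
1/ε₁ + 1/ε₂ − 1 = 1/0.89 + 1/0.80 − 1 = 1.374.
T₁⁴ − T₂⁴ = 4.92×10^10 − 1.63×10^9 = 4.76×10^10 K⁴.
q = 5.67×10⁻⁸ × 4.76×10^10 / 1.374 = 1960 W/m².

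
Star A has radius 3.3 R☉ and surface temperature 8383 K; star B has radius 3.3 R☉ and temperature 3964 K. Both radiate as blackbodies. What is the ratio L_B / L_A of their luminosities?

L = 4πR²σT⁴ ∝ R²T⁴, so L_B/L_A = (3.3/3.3)² × (3964/8383)⁴ = 1.00 × 0.0500 = 0.0500.

L_B/L_A ≈ 0.0500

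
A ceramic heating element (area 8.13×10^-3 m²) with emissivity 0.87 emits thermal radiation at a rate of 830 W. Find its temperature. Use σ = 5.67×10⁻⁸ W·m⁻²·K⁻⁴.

T ≈ 1200 K

From P = εσAT⁴, T = (P / εσA)^(1/4) = (830 / (0.87 × 5.67×10⁻⁸ × 8.13×10^-3))^(1/4).
T = (2.07×10^12)^(1/4) = 1200 K.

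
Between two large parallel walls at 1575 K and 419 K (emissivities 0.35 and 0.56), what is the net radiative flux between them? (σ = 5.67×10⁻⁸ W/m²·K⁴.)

For two large parallel gray plates, q = σ(T₁⁴ − T₂⁴) / (1/ε₁ + 1/ε₂ − 1).
1/ε₁ + 1/ε₂ − 1 = 1/0.35 + 1/0.56 − 1 = 3.643.
T₁⁴ − T₂⁴ = 6.15×10^12 − 3.08×10^10 = 6.12×10^12 K⁴.
q = 5.67×10⁻⁸ × 6.12×10^12 / 3.643 = 95300 W/m².

q ≈ 95300 W/m²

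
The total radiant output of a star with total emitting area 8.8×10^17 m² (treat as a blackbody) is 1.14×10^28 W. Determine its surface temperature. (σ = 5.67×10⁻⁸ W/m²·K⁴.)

From P = σAT⁴, T = (P / σA)^(1/4) = (1.14×10^28 / (5.67×10⁻⁸ × 8.80×10^17))^(1/4).
T = (2.28×10^17)^(1/4) = 21900 K.

T ≈ 21900 K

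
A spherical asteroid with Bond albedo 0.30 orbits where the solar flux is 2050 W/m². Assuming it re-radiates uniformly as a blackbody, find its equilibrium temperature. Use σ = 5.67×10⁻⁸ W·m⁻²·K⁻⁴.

Power absorbed = (1−a)S·πR²; power emitted = 4πR²σT⁴. Equating and cancelling πR²:
T = ((1−a)S / 4σ)^(1/4) = (1440 / (4 × 5.67×10⁻⁸))^(1/4) = (6.33×10^9)^(1/4).
T = 282 K.

T ≈ 282 K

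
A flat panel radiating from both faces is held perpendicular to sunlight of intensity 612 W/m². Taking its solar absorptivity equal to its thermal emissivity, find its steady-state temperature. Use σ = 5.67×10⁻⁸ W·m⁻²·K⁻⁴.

Absorbed flux αS = emitted flux 2εσT⁴ per unit area; with α = ε this gives T = (S/2σ)^(1/4).
T = (612 / (2 × 5.67×10⁻⁸))^(1/4) = (5.40×10^9)^(1/4).
T = 271 K.

T ≈ 271 K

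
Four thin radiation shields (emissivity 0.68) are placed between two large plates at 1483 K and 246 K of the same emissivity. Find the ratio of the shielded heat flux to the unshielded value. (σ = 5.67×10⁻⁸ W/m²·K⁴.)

With N identical shields there are N+1 = 5 gaps in series, each with the same radiative resistance, so the flux falls to 1/(N+1) of its unshielded value.

ratio ≈ 0.200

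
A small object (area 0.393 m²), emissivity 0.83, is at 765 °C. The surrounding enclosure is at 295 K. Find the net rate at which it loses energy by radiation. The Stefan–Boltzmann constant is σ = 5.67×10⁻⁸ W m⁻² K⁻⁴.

Q ≈ 21300 W

Convert: 765 °C = 1038 K.
Q = εσA(T⁴ − T_s⁴). T⁴ − T_s⁴ = (1038)⁴ − (295)⁴ = 1.16×10^12 − 7.57×10^9 = 1.15×10^12 K⁴.
Q = 0.83 × 5.67×10⁻⁸ × 0.393 × 1.15×10^12 = 21300 W.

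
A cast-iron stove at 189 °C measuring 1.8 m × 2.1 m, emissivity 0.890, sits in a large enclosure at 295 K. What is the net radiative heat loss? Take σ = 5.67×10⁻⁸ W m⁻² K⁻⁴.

Q ≈ 7250 W

A = 1.8 × 2.1 = 3.78 m².
Convert: 189 °C = 462 K.
Q = εσA(T⁴ − T_s⁴). T⁴ − T_s⁴ = (462)⁴ − (295)⁴ = 4.56×10^10 − 7.57×10^9 = 3.80×10^10 K⁴.
Q = 0.890 × 5.67×10⁻⁸ × 3.78 × 3.80×10^10 = 7250 W.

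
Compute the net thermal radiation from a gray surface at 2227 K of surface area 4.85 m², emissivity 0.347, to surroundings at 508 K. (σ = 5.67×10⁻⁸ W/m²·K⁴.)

Q = εσA(T⁴ − T_s⁴). T⁴ − T_s⁴ = (2227)⁴ − (508)⁴ = 2.46×10^13 − 6.66×10^10 = 2.45×10^13 K⁴.
Q = 0.347 × 5.67×10⁻⁸ × 4.85 × 2.45×10^13 = 2.34×10^6 W.

Q ≈ 2.34×10^6 W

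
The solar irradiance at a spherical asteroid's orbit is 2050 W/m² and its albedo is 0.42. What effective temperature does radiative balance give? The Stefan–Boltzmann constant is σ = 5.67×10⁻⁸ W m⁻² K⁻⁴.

Power absorbed = (1−a)S·πR²; power emitted = 4πR²σT⁴. Equating and cancelling πR²:
T = ((1−a)S / 4σ)^(1/4) = (1190 / (4 × 5.67×10⁻⁸))^(1/4) = (5.24×10^9)^(1/4).
T = 269 K.

T ≈ 269 K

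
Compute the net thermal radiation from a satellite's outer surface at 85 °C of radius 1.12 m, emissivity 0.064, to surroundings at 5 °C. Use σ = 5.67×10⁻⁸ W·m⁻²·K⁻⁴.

A = 4πr² = 4π × (1.12)² = 15.8 m².
Convert: 85 °C = 358 K; 5 °C = 278 K.
Q = εσA(T⁴ − T_s⁴). T⁴ − T_s⁴ = (358)⁴ − (278)⁴ = 1.64×10^10 − 5.97×10^9 = 1.05×10^10 K⁴.
Q = 0.064 × 5.67×10⁻⁸ × 15.8 × 1.05×10^10 = 598 W.

Q ≈ 598 W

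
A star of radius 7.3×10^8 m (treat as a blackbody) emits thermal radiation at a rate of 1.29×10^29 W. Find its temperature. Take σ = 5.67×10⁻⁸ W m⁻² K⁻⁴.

A = 4πr² = 4π × (7.3×10^8)² = 6.70×10^18 m².
From P = σAT⁴, T = (P / σA)^(1/4) = (1.29×10^29 / (5.67×10⁻⁸ × 6.70×10^18))^(1/4).
T = (3.40×10^17)^(1/4) = 24100 K.

T ≈ 24100 K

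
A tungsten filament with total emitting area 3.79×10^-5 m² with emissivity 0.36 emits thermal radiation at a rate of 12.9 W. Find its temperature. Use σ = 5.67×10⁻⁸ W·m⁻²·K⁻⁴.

From P = εσAT⁴, T = (P / εσA)^(1/4) = (12.9 / (0.36 × 5.67×10⁻⁸ × 3.79×10^-5))^(1/4).
T = (1.67×10^13)^(1/4) = 2020 K.

T ≈ 2020 K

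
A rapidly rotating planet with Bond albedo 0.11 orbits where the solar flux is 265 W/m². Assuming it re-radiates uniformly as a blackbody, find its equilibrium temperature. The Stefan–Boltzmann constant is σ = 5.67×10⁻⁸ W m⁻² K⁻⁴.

T ≈ 180 K

Power absorbed = (1−a)S·πR²; power emitted = 4πR²σT⁴. Equating and cancelling πR²:
T = ((1−a)S / 4σ)^(1/4) = (236 / (4 × 5.67×10⁻⁸))^(1/4) = (1.04×10^9)^(1/4).
T = 180 K.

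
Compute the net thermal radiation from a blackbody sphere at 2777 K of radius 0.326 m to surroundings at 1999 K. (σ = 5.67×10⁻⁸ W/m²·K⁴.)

A = 4πr² = 4π × (0.326)² = 1.34 m².
Q = σA(T⁴ − T_s⁴). T⁴ − T_s⁴ = (2777)⁴ − (1999)⁴ = 5.95×10^13 − 1.60×10^13 = 4.35×10^13 K⁴.
Q = 5.67×10⁻⁸ × 1.34 × 4.35×10^13 = 3.29×10^6 W.

Q ≈ 3.29×10^6 W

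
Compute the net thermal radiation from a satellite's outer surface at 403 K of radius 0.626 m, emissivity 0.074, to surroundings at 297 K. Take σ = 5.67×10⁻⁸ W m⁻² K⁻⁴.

A = 4πr² = 4π × (0.626)² = 4.92 m².
Q = εσA(T⁴ − T_s⁴). T⁴ − T_s⁴ = (403)⁴ − (297)⁴ = 2.64×10^10 − 7.78×10^9 = 1.86×10^10 K⁴.
Q = 0.074 × 5.67×10⁻⁸ × 4.92 × 1.86×10^10 = 384 W.

Q ≈ 384 W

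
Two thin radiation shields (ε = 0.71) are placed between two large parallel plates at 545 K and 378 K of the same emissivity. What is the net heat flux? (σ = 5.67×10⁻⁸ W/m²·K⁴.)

Each of the 3 gaps contributes resistance (2/ε − 1) = 2/0.71 − 1 = 1.817; total = 5.451.
q = σ(T₁⁴ − T₂⁴) / 5.451 = 5.67×10⁻⁸ × 6.78×10^10 / 5.451 = 705 W/m².

q ≈ 705 W/m²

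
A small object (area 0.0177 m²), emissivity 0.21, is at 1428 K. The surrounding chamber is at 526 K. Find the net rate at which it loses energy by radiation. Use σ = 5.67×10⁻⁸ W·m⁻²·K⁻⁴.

Q ≈ 860 W

Q = εσA(T⁴ − T_s⁴). T⁴ − T_s⁴ = (1428)⁴ − (526)⁴ = 4.16×10^12 − 7.65×10^10 = 4.08×10^12 K⁴.
Q = 0.21 × 5.67×10⁻⁸ × 0.0177 × 4.08×10^12 = 860 W.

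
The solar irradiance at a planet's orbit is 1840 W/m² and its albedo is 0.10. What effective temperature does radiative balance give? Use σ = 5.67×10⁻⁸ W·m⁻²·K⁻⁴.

T ≈ 292 K

Power absorbed = (1−a)S·πR²; power emitted = 4πR²σT⁴. Equating and cancelling πR²:
T = ((1−a)S / 4σ)^(1/4) = (1660 / (4 × 5.67×10⁻⁸))^(1/4) = (7.30×10^9)^(1/4).
T = 292 K.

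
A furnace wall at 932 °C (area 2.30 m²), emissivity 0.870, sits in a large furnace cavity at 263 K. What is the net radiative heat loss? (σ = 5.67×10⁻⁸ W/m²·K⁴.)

Q ≈ 2.39×10^5 W

Convert: 932 °C = 1205 K.
Q = εσA(T⁴ − T_s⁴). T⁴ − T_s⁴ = (1205)⁴ − (263)⁴ = 2.11×10^12 − 4.78×10^9 = 2.10×10^12 K⁴.
Q = 0.870 × 5.67×10⁻⁸ × 2.30 × 2.10×10^12 = 2.39×10^5 W.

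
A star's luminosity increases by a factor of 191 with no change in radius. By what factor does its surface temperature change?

P ∝ T⁴ ⇒ T ∝ P^(1/4), so T scales by (191)^(1/4) = 3.72.

factor ≈ 3.72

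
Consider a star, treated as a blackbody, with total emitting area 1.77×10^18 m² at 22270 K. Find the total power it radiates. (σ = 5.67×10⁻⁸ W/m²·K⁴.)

P = σAT⁴ = 5.67×10⁻⁸ × 1.77×10^18 × (22270)⁴ = 5.67×10⁻⁸ × 1.77×10^18 × 2.46×10^17.
P = 2.47×10^28 W.

P ≈ 2.47×10^28 W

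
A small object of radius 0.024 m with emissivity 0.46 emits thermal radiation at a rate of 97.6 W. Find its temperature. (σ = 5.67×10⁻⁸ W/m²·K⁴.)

T ≈ 848 K

A = 4πr² = 4π × (0.024)² = 7.24×10^-3 m².
From P = εσAT⁴, T = (P / εσA)^(1/4) = (97.6 / (0.46 × 5.67×10⁻⁸ × 7.24×10^-3))^(1/4).
T = (5.17×10^11)^(1/4) = 848 K.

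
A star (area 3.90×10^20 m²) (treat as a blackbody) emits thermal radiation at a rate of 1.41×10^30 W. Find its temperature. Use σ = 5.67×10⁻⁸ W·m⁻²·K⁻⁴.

From P = σAT⁴, T = (P / σA)^(1/4) = (1.41×10^30 / (5.67×10⁻⁸ × 3.90×10^20))^(1/4).
T = (6.38×10^16)^(1/4) = 15900 K.

T ≈ 15900 K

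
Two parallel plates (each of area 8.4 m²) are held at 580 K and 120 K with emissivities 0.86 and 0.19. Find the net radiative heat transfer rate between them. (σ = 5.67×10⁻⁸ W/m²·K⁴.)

Q ≈ 9920 W

For two large parallel gray plates, q = σ(T₁⁴ − T₂⁴) / (1/ε₁ + 1/ε₂ − 1).
1/ε₁ + 1/ε₂ − 1 = 1/0.86 + 1/0.19 − 1 = 5.426.
T₁⁴ − T₂⁴ = 1.13×10^11 − 2.07×10^8 = 1.13×10^11 K⁴.
q = 5.67×10⁻⁸ × 1.13×10^11 / 5.426 = 1180 W/m².
Q = q·A = 1180 × 8.4 = 9920 W.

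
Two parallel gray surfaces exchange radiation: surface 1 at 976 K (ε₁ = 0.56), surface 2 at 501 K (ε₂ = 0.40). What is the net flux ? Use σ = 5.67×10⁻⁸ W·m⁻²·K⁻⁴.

For two large parallel gray plates, q = σ(T₁⁴ − T₂⁴) / (1/ε₁ + 1/ε₂ − 1).
1/ε₁ + 1/ε₂ − 1 = 1/0.56 + 1/0.40 − 1 = 3.286.
T₁⁴ − T₂⁴ = 9.07×10^11 − 6.30×10^10 = 8.44×10^11 K⁴.
q = 5.67×10⁻⁸ × 8.44×10^11 / 3.286 = 14600 W/m².

q ≈ 14600 W/m²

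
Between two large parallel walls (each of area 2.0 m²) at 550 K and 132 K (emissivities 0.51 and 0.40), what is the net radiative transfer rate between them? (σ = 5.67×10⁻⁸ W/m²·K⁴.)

Q ≈ 2990 W

For two large parallel gray plates, q = σ(T₁⁴ − T₂⁴) / (1/ε₁ + 1/ε₂ − 1).
1/ε₁ + 1/ε₂ − 1 = 1/0.51 + 1/0.40 − 1 = 3.461.
T₁⁴ − T₂⁴ = 9.15×10^10 − 3.04×10^8 = 9.12×10^10 K⁴.
q = 5.67×10⁻⁸ × 9.12×10^10 / 3.461 = 1490 W/m².
Q = q·A = 1490 × 2.0 = 2990 W.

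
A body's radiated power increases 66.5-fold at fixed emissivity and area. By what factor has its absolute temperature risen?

factor ≈ 2.86

P ∝ T⁴ ⇒ T ∝ P^(1/4), so T scales by (66.5)^(1/4) = 2.86.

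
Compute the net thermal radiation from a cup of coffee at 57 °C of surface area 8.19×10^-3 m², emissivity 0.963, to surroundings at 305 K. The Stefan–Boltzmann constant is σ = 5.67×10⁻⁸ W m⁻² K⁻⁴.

Convert: 57 °C = 330 K.
Q = εσA(T⁴ − T_s⁴). T⁴ − T_s⁴ = (330)⁴ − (305)⁴ = 1.19×10^10 − 8.65×10^9 = 3.21×10^9 K⁴.
Q = 0.963 × 5.67×10⁻⁸ × 8.19×10^-3 × 3.21×10^9 = 1.43 W.

Q ≈ 1.43 W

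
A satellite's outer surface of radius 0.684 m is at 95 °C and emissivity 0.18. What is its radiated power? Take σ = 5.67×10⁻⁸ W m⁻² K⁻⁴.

P ≈ 1100 W

A = 4πr² = 4π × (0.684)² = 5.88 m².
95 °C = 368 K.
Stefan–Boltzmann: P = εσAT⁴ = 0.18 × 5.67×10⁻⁸ × 5.88 × (368)⁴ = 0.18 × 5.67×10⁻⁸ × 5.88 × 1.83×10^10.
P = 1100 W.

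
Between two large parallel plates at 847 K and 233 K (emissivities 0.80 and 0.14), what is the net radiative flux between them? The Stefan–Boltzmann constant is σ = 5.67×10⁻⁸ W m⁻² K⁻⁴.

q ≈ 3920 W/m²

For two large parallel gray plates, q = σ(T₁⁴ − T₂⁴) / (1/ε₁ + 1/ε₂ − 1).
1/ε₁ + 1/ε₂ − 1 = 1/0.80 + 1/0.14 − 1 = 7.393.
T₁⁴ − T₂⁴ = 5.15×10^11 − 2.95×10^9 = 5.12×10^11 K⁴.
q = 5.67×10⁻⁸ × 5.12×10^11 / 7.393 = 3920 W/m².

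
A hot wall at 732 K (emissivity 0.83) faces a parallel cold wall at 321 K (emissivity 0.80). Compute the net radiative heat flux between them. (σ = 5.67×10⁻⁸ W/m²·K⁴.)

q ≈ 10800 W/m²

For two large parallel gray plates, q = σ(T₁⁴ − T₂⁴) / (1/ε₁ + 1/ε₂ − 1).
1/ε₁ + 1/ε₂ − 1 = 1/0.83 + 1/0.80 − 1 = 1.455.
T₁⁴ − T₂⁴ = 2.87×10^11 − 1.06×10^10 = 2.76×10^11 K⁴.
q = 5.67×10⁻⁸ × 2.76×10^11 / 1.455 = 10800 W/m².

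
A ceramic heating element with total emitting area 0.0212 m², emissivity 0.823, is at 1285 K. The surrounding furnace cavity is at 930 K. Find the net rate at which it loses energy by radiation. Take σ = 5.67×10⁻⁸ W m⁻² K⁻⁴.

Q ≈ 1960 W

Q = εσA(T⁴ − T_s⁴). T⁴ − T_s⁴ = (1285)⁴ − (930)⁴ = 2.73×10^12 − 7.48×10^11 = 1.98×10^12 K⁴.
Q = 0.823 × 5.67×10⁻⁸ × 0.0212 × 1.98×10^12 = 1960 W.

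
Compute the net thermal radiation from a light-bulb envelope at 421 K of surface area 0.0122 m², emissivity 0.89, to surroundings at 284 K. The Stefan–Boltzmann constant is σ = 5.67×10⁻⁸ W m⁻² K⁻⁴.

Q = εσA(T⁴ − T_s⁴). T⁴ − T_s⁴ = (421)⁴ − (284)⁴ = 3.14×10^10 − 6.51×10^9 = 2.49×10^10 K⁴.
Q = 0.89 × 5.67×10⁻⁸ × 0.0122 × 2.49×10^10 = 15.3 W.

Q ≈ 15.3 W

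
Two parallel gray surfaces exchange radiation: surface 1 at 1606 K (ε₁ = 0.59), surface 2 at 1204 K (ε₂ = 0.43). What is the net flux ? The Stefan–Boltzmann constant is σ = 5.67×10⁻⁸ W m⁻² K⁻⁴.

For two large parallel gray plates, q = σ(T₁⁴ − T₂⁴) / (1/ε₁ + 1/ε₂ − 1).
1/ε₁ + 1/ε₂ − 1 = 1/0.59 + 1/0.43 − 1 = 3.020.
T₁⁴ − T₂⁴ = 6.65×10^12 − 2.10×10^12 = 4.55×10^12 K⁴.
q = 5.67×10⁻⁸ × 4.55×10^12 / 3.020 = 85400 W/m².

q ≈ 85400 W/m²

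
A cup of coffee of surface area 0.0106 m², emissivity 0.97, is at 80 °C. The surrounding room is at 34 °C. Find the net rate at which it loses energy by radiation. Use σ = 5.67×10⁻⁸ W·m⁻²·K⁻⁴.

Convert: 80 °C = 353 K; 34 °C = 307 K.
Q = εσA(T⁴ − T_s⁴). T⁴ − T_s⁴ = (353)⁴ − (307)⁴ = 1.55×10^10 − 8.88×10^9 = 6.64×10^9 K⁴.
Q = 0.97 × 5.67×10⁻⁸ × 0.0106 × 6.64×10^9 = 3.87 W.

Q ≈ 3.87 W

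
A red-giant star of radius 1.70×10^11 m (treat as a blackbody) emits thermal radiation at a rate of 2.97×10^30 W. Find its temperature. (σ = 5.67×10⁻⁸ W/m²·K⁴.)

A = 4πr² = 4π × (1.70×10^11)² = 3.63×10^23 m².
From P = σAT⁴, T = (P / σA)^(1/4) = (2.97×10^30 / (5.67×10⁻⁸ × 3.63×10^23))^(1/4).
T = (1.44×10^14)^(1/4) = 3470 K.

T ≈ 3470 K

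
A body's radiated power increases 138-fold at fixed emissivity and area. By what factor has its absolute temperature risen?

P ∝ T⁴ ⇒ T ∝ P^(1/4), so T scales by (138)^(1/4) = 3.43.

factor ≈ 3.43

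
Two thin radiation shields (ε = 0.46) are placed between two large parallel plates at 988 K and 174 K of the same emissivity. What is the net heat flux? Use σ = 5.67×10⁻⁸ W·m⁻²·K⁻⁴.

q ≈ 5370 W/m²

Each of the 3 gaps contributes resistance (2/ε − 1) = 2/0.46 − 1 = 3.348; total = 10.04.
q = σ(T₁⁴ − T₂⁴) / 10.04 = 5.67×10⁻⁸ × 9.52×10^11 / 10.04 = 5370 W/m².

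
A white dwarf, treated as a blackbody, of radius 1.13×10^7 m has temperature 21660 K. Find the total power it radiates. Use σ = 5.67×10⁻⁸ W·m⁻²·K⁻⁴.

A = 4πr² = 4π × (1.13×10^7)² = 1.60×10^15 m².
P = σAT⁴ = 5.67×10⁻⁸ × 1.60×10^15 × (21660)⁴ = 5.67×10⁻⁸ × 1.60×10^15 × 2.20×10^17.
P = 2.00×10^25 W.

P ≈ 2.00×10^25 W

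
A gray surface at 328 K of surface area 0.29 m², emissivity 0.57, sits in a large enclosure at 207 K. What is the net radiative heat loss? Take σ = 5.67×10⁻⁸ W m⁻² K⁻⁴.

Q ≈ 91.3 W

Q = εσA(T⁴ − T_s⁴). T⁴ − T_s⁴ = (328)⁴ − (207)⁴ = 1.16×10^10 − 1.84×10^9 = 9.74×10^9 K⁴.
Q = 0.57 × 5.67×10⁻⁸ × 0.290 × 9.74×10^9 = 91.3 W.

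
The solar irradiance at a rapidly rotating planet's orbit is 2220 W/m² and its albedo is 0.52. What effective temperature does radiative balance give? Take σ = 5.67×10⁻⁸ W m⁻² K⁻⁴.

Power absorbed = (1−a)S·πR²; power emitted = 4πR²σT⁴. Equating and cancelling πR²:
T = ((1−a)S / 4σ)^(1/4) = (1070 / (4 × 5.67×10⁻⁸))^(1/4) = (4.70×10^9)^(1/4).
T = 262 K.

T ≈ 262 K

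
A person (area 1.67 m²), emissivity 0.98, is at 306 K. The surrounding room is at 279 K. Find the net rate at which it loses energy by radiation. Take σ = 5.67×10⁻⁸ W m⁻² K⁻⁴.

Q ≈ 251 W

Q = εσA(T⁴ − T_s⁴). T⁴ − T_s⁴ = (306)⁴ − (279)⁴ = 8.77×10^9 − 6.06×10^9 = 2.71×10^9 K⁴.
Q = 0.98 × 5.67×10⁻⁸ × 1.67 × 2.71×10^9 = 251 W.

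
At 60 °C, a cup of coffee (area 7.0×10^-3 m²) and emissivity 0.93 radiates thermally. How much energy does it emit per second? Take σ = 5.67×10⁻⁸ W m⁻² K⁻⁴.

60 °C = 333 K.
P = εσAT⁴ = 0.93 × 5.67×10⁻⁸ × 7.00×10^-3 × (333)⁴ = 0.93 × 5.67×10⁻⁸ × 7.00×10^-3 × 1.23×10^10.
P = 4.54 W.

P ≈ 4.54 W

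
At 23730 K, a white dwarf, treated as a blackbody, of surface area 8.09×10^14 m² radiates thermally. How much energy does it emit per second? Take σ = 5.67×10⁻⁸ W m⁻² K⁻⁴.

P ≈ 1.45×10^25 W

P = σAT⁴ = 5.67×10⁻⁸ × 8.09×10^14 × (23730)⁴ = 5.67×10⁻⁸ × 8.09×10^14 × 3.17×10^17.
P = 1.45×10^25 W.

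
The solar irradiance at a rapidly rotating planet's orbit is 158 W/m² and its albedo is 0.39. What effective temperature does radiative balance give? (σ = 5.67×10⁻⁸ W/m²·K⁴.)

T ≈ 144 K

Power absorbed = (1−a)S·πR²; power emitted = 4πR²σT⁴. Equating and cancelling πR²:
T = ((1−a)S / 4σ)^(1/4) = (96.4 / (4 × 5.67×10⁻⁸))^(1/4) = (4.25×10^8)^(1/4).
T = 144 K.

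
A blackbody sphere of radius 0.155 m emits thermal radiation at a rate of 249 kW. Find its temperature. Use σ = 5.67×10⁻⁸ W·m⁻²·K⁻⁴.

A = 4πr² = 4π × (0.155)² = 0.302 m².
From P = σAT⁴, T = (P / σA)^(1/4) = (2.49×10^5 / (5.67×10⁻⁸ × 0.302))^(1/4).
T = (1.45×10^13)^(1/4) = 1950 K.

T ≈ 1950 K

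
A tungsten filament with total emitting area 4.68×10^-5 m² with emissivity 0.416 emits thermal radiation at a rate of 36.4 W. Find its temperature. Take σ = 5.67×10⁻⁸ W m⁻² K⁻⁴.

T ≈ 2400 K

From P = εσAT⁴, T = (P / εσA)^(1/4) = (36.4 / (0.416 × 5.67×10⁻⁸ × 4.68×10^-5))^(1/4).
T = (3.30×10^13)^(1/4) = 2400 K.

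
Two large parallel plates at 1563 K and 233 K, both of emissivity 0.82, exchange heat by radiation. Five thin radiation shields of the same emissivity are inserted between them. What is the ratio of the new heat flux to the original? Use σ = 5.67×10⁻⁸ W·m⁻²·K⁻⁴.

ratio ≈ 0.167

With N identical shields there are N+1 = 6 gaps in series, each with the same radiative resistance, so the flux falls to 1/(N+1) of its unshielded value.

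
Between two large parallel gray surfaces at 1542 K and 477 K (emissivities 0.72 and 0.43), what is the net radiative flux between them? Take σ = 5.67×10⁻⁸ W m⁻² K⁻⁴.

q ≈ 1.17×10^5 W/m²

For two large parallel gray plates, q = σ(T₁⁴ − T₂⁴) / (1/ε₁ + 1/ε₂ − 1).
1/ε₁ + 1/ε₂ − 1 = 1/0.72 + 1/0.43 − 1 = 2.714.
T₁⁴ − T₂⁴ = 5.65×10^12 − 5.18×10^10 = 5.60×10^12 K⁴.
q = 5.67×10⁻⁸ × 5.60×10^12 / 2.714 = 1.17×10^5 W/m².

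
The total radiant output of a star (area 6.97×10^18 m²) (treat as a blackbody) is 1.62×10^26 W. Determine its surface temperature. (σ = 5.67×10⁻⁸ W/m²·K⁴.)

T ≈ 4500 K

From P = σAT⁴, T = (P / σA)^(1/4) = (1.62×10^26 / (5.67×10⁻⁸ × 6.97×10^18))^(1/4).
T = (4.10×10^14)^(1/4) = 4500 K.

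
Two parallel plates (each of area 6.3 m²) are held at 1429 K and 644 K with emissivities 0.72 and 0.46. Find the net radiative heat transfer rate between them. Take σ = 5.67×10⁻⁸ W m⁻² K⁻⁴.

Q ≈ 5.57×10^5 W

For two large parallel gray plates, q = σ(T₁⁴ − T₂⁴) / (1/ε₁ + 1/ε₂ − 1).
1/ε₁ + 1/ε₂ − 1 = 1/0.72 + 1/0.46 − 1 = 2.563.
T₁⁴ − T₂⁴ = 4.17×10^12 − 1.72×10^11 = 4.00×10^12 K⁴.
q = 5.67×10⁻⁸ × 4.00×10^12 / 2.563 = 88500 W/m².
Q = q·A = 88500 × 6.3 = 5.57×10^5 W.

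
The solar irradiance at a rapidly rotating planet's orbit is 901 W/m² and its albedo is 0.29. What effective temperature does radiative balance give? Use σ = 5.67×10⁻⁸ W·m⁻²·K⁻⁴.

T ≈ 230 K

Power absorbed = (1−a)S·πR²; power emitted = 4πR²σT⁴. Equating and cancelling πR²:
T = ((1−a)S / 4σ)^(1/4) = (640 / (4 × 5.67×10⁻⁸))^(1/4) = (2.82×10^9)^(1/4).
T = 230 K.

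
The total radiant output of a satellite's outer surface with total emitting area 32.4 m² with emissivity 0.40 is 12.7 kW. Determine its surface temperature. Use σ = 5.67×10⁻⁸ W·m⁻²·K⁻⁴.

T ≈ 363 K

From P = εσAT⁴, T = (P / εσA)^(1/4) = (12700 / (0.40 × 5.67×10⁻⁸ × 32.4))^(1/4).
T = (1.73×10^10)^(1/4) = 363 K.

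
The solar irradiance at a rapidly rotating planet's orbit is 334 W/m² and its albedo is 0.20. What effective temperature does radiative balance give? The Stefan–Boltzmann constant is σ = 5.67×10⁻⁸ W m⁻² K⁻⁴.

Power absorbed = (1−a)S·πR²; power emitted = 4πR²σT⁴. Equating and cancelling πR²:
T = ((1−a)S / 4σ)^(1/4) = (267 / (4 × 5.67×10⁻⁸))^(1/4) = (1.18×10^9)^(1/4).
T = 185 K.

T ≈ 185 K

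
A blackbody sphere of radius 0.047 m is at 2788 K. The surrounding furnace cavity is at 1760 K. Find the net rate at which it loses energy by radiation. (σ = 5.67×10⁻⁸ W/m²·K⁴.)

A = 4πr² = 4π × (0.047)² = 0.0278 m².
Q = σA(T⁴ − T_s⁴). T⁴ − T_s⁴ = (2788)⁴ − (1760)⁴ = 6.04×10^13 − 9.60×10^12 = 5.08×10^13 K⁴.
Q = 5.67×10⁻⁸ × 0.0278 × 5.08×10^13 = 80000 W.

Q ≈ 80000 W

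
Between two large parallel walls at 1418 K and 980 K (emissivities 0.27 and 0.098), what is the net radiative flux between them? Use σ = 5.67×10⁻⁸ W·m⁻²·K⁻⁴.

For two large parallel gray plates, q = σ(T₁⁴ − T₂⁴) / (1/ε₁ + 1/ε₂ − 1).
1/ε₁ + 1/ε₂ − 1 = 1/0.27 + 1/0.098 − 1 = 12.91.
T₁⁴ − T₂⁴ = 4.04×10^12 − 9.22×10^11 = 3.12×10^12 K⁴.
q = 5.67×10⁻⁸ × 3.12×10^12 / 12.91 = 13700 W/m².

q ≈ 13700 W/m²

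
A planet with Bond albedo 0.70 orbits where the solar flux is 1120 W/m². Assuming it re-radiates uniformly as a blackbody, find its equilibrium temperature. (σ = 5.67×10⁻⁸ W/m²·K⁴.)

Power absorbed = (1−a)S·πR²; power emitted = 4πR²σT⁴. Equating and cancelling πR²:
T = ((1−a)S / 4σ)^(1/4) = (336 / (4 × 5.67×10⁻⁸))^(1/4) = (1.48×10^9)^(1/4).
T = 196 K.

T ≈ 196 K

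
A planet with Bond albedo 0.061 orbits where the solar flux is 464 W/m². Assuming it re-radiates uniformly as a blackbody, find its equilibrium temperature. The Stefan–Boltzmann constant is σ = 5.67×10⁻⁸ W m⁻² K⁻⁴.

Power absorbed = (1−a)S·πR²; power emitted = 4πR²σT⁴. Equating and cancelling πR²:
T = ((1−a)S / 4σ)^(1/4) = (436 / (4 × 5.67×10⁻⁸))^(1/4) = (1.92×10^9)^(1/4).
T = 209 K.

T ≈ 209 K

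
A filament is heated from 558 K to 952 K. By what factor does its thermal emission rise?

ratio ≈ 8.47

P ∝ T⁴, so the ratio is (952/558)⁴ = (1.706)⁴ = 8.47.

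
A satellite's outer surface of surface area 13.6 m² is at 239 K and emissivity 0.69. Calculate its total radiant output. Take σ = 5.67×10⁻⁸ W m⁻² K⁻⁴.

P ≈ 1740 W

P = εσAT⁴ = 0.69 × 5.67×10⁻⁸ × 13.6 × (239)⁴ = 0.69 × 5.67×10⁻⁸ × 13.6 × 3.26×10^9.
P = 1740 W.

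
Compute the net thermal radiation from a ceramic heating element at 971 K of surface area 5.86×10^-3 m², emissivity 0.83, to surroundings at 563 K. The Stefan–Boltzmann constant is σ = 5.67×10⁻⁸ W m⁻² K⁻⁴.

Q = εσA(T⁴ − T_s⁴). T⁴ − T_s⁴ = (971)⁴ − (563)⁴ = 8.89×10^11 − 1.00×10^11 = 7.88×10^11 K⁴.
Q = 0.83 × 5.67×10⁻⁸ × 5.86×10^-3 × 7.88×10^11 = 217 W.

Q ≈ 217 W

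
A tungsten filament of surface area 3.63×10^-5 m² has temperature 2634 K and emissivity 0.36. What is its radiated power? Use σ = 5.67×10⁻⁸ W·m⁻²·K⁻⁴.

Stefan–Boltzmann: P = εσAT⁴ = 0.36 × 5.67×10⁻⁸ × 3.63×10^-5 × (2634)⁴ = 0.36 × 5.67×10⁻⁸ × 3.63×10^-5 × 4.81×10^13.
P = 35.7 W.

P ≈ 35.7 W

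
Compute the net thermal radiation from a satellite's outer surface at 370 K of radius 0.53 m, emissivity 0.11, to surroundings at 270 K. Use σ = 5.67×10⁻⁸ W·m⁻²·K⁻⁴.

Q ≈ 296 W

A = 4πr² = 4π × (0.53)² = 3.53 m².
Q = εσA(T⁴ − T_s⁴). T⁴ − T_s⁴ = (370)⁴ − (270)⁴ = 1.87×10^10 − 5.31×10^9 = 1.34×10^10 K⁴.
Q = 0.11 × 5.67×10⁻⁸ × 3.53 × 1.34×10^10 = 296 W.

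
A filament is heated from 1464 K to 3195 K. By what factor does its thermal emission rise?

ratio ≈ 22.7

P ∝ T⁴, so the ratio is (3195/1464)⁴ = (2.182)⁴ = 22.7.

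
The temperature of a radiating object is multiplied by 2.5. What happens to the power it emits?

factor ≈ 39.1

P ∝ T⁴, so the power scales as (2.5)⁴ = 39.1.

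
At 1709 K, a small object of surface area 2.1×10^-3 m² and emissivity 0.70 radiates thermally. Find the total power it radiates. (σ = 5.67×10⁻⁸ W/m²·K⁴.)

P ≈ 711 W

Stefan–Boltzmann: P = εσAT⁴ = 0.70 × 5.67×10⁻⁸ × 2.10×10^-3 × (1709)⁴ = 0.70 × 5.67×10⁻⁸ × 2.10×10^-3 × 8.53×10^12.
P = 711 W.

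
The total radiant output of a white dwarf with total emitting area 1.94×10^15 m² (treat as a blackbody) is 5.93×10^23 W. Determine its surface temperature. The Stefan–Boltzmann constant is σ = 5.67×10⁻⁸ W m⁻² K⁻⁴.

From P = σAT⁴, T = (P / σA)^(1/4) = (5.93×10^23 / (5.67×10⁻⁸ × 1.94×10^15))^(1/4).
T = (5.39×10^15)^(1/4) = 8570 K.

T ≈ 8570 K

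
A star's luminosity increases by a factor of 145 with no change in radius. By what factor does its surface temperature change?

factor ≈ 3.47

P ∝ T⁴ ⇒ T ∝ P^(1/4), so T scales by (145)^(1/4) = 3.47.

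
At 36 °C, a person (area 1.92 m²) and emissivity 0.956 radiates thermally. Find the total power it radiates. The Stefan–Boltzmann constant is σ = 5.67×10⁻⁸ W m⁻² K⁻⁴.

36 °C = 309 K.
Stefan–Boltzmann: P = εσAT⁴ = 0.956 × 5.67×10⁻⁸ × 1.92 × (309)⁴ = 0.956 × 5.67×10⁻⁸ × 1.92 × 9.12×10^9.
P = 949 W.

P ≈ 949 W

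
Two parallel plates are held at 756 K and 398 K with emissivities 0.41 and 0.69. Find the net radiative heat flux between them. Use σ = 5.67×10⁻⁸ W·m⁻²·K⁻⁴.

For two large parallel gray plates, q = σ(T₁⁴ − T₂⁴) / (1/ε₁ + 1/ε₂ − 1).
1/ε₁ + 1/ε₂ − 1 = 1/0.41 + 1/0.69 − 1 = 2.888.
T₁⁴ − T₂⁴ = 3.27×10^11 − 2.51×10^10 = 3.02×10^11 K⁴.
q = 5.67×10⁻⁸ × 3.02×10^11 / 2.888 = 5920 W/m².

q ≈ 5920 W/m²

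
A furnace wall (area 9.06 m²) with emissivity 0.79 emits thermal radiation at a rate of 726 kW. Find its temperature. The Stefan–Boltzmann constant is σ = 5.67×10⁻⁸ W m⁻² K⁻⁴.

T ≈ 1160 K

From P = εσAT⁴, T = (P / εσA)^(1/4) = (7.26×10^5 / (0.79 × 5.67×10⁻⁸ × 9.06))^(1/4).
T = (1.79×10^12)^(1/4) = 1160 K.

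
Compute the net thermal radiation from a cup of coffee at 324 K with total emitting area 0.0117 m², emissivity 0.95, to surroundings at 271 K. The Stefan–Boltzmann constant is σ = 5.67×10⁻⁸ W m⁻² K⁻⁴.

Q ≈ 3.55 W

Q = εσA(T⁴ − T_s⁴). T⁴ − T_s⁴ = (324)⁴ − (271)⁴ = 1.10×10^10 − 5.39×10^9 = 5.63×10^9 K⁴.
Q = 0.95 × 5.67×10⁻⁸ × 0.0117 × 5.63×10^9 = 3.55 W.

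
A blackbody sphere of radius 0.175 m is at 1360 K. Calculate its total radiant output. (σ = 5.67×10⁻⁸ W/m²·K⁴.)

P ≈ 74600 W

A = 4πr² = 4π × (0.175)² = 0.385 m².
P = σAT⁴ = 5.67×10⁻⁸ × 0.385 × (1360)⁴ = 5.67×10⁻⁸ × 0.385 × 3.42×10^12.
P = 74600 W.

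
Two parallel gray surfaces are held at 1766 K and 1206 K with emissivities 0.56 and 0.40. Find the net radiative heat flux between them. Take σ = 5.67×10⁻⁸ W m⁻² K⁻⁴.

q ≈ 1.31×10^5 W/m²

For two large parallel gray plates, q = σ(T₁⁴ − T₂⁴) / (1/ε₁ + 1/ε₂ − 1).
1/ε₁ + 1/ε₂ − 1 = 1/0.56 + 1/0.40 − 1 = 3.286.
T₁⁴ − T₂⁴ = 9.73×10^12 − 2.12×10^12 = 7.61×10^12 K⁴.
q = 5.67×10⁻⁸ × 7.61×10^12 / 3.286 = 1.31×10^5 W/m².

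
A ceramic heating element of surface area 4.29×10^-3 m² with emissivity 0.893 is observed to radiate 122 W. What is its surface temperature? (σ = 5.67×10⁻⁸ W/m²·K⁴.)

From P = εσAT⁴, T = (P / εσA)^(1/4) = (122 / (0.893 × 5.67×10⁻⁸ × 4.29×10^-3))^(1/4).
T = (5.62×10^11)^(1/4) = 866 K.

T ≈ 866 K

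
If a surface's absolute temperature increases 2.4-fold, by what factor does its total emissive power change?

P ∝ T⁴, so the power scales as (2.4)⁴ = 33.2.

factor ≈ 33.2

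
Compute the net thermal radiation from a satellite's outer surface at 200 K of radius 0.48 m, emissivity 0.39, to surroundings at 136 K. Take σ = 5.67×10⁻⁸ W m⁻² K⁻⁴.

A = 4πr² = 4π × (0.48)² = 2.90 m².
Q = εσA(T⁴ − T_s⁴). T⁴ − T_s⁴ = (200)⁴ − (136)⁴ = 1.60×10^9 − 3.42×10^8 = 1.26×10^9 K⁴.
Q = 0.39 × 5.67×10⁻⁸ × 2.90 × 1.26×10^9 = 80.5 W.

Q ≈ 80.5 W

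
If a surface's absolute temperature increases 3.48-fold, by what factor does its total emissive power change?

P ∝ T⁴, so the power scales as (3.48)⁴ = 147.

factor ≈ 147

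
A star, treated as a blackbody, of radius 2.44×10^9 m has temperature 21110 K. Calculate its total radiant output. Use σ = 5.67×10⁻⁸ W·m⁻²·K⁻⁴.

P ≈ 8.42×10^29 W

A = 4πr² = 4π × (2.44×10^9)² = 7.48×10^19 m².
P = σAT⁴ = 5.67×10⁻⁸ × 7.48×10^19 × (21110)⁴ = 5.67×10⁻⁸ × 7.48×10^19 × 1.99×10^17.
P = 8.42×10^29 W.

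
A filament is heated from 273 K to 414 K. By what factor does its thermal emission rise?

ratio ≈ 5.29

P ∝ T⁴, so the ratio is (414/273)⁴ = (1.516)⁴ = 5.29.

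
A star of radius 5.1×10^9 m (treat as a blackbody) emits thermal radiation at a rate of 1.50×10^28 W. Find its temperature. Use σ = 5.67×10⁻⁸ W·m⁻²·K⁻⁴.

A = 4πr² = 4π × (5.1×10^9)² = 3.27×10^20 m².
From P = σAT⁴, T = (P / σA)^(1/4) = (1.50×10^28 / (5.67×10⁻⁸ × 3.27×10^20))^(1/4).
T = (8.09×10^14)^(1/4) = 5330 K.

T ≈ 5330 K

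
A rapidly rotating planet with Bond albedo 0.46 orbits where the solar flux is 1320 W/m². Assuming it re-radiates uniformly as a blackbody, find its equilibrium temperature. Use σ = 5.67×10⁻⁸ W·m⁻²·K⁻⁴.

T ≈ 237 K

Power absorbed = (1−a)S·πR²; power emitted = 4πR²σT⁴. Equating and cancelling πR²:
T = ((1−a)S / 4σ)^(1/4) = (713 / (4 × 5.67×10⁻⁸))^(1/4) = (3.14×10^9)^(1/4).
T = 237 K.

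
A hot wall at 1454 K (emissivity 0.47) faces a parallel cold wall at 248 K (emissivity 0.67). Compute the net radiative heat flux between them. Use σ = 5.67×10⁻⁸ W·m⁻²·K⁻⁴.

q ≈ 96600 W/m²

For two large parallel gray plates, q = σ(T₁⁴ − T₂⁴) / (1/ε₁ + 1/ε₂ − 1).
1/ε₁ + 1/ε₂ − 1 = 1/0.47 + 1/0.67 − 1 = 2.620.
T₁⁴ − T₂⁴ = 4.47×10^12 − 3.78×10^9 = 4.47×10^12 K⁴.
q = 5.67×10⁻⁸ × 4.47×10^12 / 2.620 = 96600 W/m².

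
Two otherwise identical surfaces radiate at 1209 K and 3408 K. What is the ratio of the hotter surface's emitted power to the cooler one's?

ratio ≈ 63.1

P ∝ T⁴, so the ratio is (3408/1209)⁴ = (2.819)⁴ = 63.1.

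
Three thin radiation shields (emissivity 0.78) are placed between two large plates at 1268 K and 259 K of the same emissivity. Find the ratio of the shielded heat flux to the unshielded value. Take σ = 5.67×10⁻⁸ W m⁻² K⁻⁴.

ratio ≈ 0.250

With N identical shields there are N+1 = 4 gaps in series, each with the same radiative resistance, so the flux falls to 1/(N+1) of its unshielded value.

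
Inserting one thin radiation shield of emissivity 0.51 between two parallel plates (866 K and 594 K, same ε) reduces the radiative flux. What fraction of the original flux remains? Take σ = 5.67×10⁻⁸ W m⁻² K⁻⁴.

ratio ≈ 0.500

With N identical shields there are N+1 = 2 gaps in series, each with the same radiative resistance, so the flux falls to 1/(N+1) of its unshielded value.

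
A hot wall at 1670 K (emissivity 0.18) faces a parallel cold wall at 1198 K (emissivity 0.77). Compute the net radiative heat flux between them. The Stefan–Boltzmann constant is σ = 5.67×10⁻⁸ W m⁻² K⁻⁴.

q ≈ 55400 W/m²

For two large parallel gray plates, q = σ(T₁⁴ − T₂⁴) / (1/ε₁ + 1/ε₂ − 1).
1/ε₁ + 1/ε₂ − 1 = 1/0.18 + 1/0.77 − 1 = 5.854.
T₁⁴ − T₂⁴ = 7.78×10^12 − 2.06×10^12 = 5.72×10^12 K⁴.
q = 5.67×10⁻⁸ × 5.72×10^12 / 5.854 = 55400 W/m².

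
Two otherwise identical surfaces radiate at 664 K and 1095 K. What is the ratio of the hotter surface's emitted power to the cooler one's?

ratio ≈ 7.40

P ∝ T⁴, so the ratio is (1095/664)⁴ = (1.649)⁴ = 7.40.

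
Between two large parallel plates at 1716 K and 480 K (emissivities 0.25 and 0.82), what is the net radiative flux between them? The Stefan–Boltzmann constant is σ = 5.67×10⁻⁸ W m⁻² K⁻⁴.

For two large parallel gray plates, q = σ(T₁⁴ − T₂⁴) / (1/ε₁ + 1/ε₂ − 1).
1/ε₁ + 1/ε₂ − 1 = 1/0.25 + 1/0.82 − 1 = 4.220.
T₁⁴ − T₂⁴ = 8.67×10^12 − 5.31×10^10 = 8.62×10^12 K⁴.
q = 5.67×10⁻⁸ × 8.62×10^12 / 4.220 = 1.16×10^5 W/m².

q ≈ 1.16×10^5 W/m²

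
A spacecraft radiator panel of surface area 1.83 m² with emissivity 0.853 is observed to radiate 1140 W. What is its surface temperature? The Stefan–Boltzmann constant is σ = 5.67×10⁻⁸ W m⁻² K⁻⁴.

From P = εσAT⁴, T = (P / εσA)^(1/4) = (1140 / (0.853 × 5.67×10⁻⁸ × 1.83))^(1/4).
T = (1.29×10^10)^(1/4) = 337 K.

T ≈ 337 K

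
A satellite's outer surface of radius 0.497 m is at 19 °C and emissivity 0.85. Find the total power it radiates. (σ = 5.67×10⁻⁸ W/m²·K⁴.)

A = 4πr² = 4π × (0.497)² = 3.10 m².
19 °C = 292 K.
P = εσAT⁴ = 0.85 × 5.67×10⁻⁸ × 3.10 × (292)⁴ = 0.85 × 5.67×10⁻⁸ × 3.10 × 7.27×10^9.
P = 1090 W.

P ≈ 1090 W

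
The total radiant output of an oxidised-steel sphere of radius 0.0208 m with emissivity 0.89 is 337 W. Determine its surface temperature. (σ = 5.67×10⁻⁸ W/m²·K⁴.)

T ≈ 1050 K

A = 4πr² = 4π × (0.0208)² = 5.44×10^-3 m².
From P = εσAT⁴, T = (P / εσA)^(1/4) = (337 / (0.89 × 5.67×10⁻⁸ × 5.44×10^-3))^(1/4).
T = (1.23×10^12)^(1/4) = 1050 K.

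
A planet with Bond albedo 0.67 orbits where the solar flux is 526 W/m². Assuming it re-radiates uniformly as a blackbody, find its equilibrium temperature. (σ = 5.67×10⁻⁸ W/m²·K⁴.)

T ≈ 166 K

Power absorbed = (1−a)S·πR²; power emitted = 4πR²σT⁴. Equating and cancelling πR²:
T = ((1−a)S / 4σ)^(1/4) = (174 / (4 × 5.67×10⁻⁸))^(1/4) = (7.65×10^8)^(1/4).
T = 166 K.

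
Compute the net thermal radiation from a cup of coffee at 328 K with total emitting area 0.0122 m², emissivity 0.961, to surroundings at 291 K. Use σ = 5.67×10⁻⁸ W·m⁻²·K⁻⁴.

Q = εσA(T⁴ − T_s⁴). T⁴ − T_s⁴ = (328)⁴ − (291)⁴ = 1.16×10^10 − 7.17×10^9 = 4.40×10^9 K⁴.
Q = 0.961 × 5.67×10⁻⁸ × 0.0122 × 4.40×10^9 = 2.93 W.

Q ≈ 2.93 W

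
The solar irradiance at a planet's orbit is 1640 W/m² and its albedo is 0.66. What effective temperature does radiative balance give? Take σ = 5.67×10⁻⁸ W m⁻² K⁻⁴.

Power absorbed = (1−a)S·πR²; power emitted = 4πR²σT⁴. Equating and cancelling πR²:
T = ((1−a)S / 4σ)^(1/4) = (558 / (4 × 5.67×10⁻⁸))^(1/4) = (2.46×10^9)^(1/4).
T = 223 K.

T ≈ 223 K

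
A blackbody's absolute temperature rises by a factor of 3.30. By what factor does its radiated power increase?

factor ≈ 119

P ∝ T⁴, so the power scales as (3.30)⁴ = 119.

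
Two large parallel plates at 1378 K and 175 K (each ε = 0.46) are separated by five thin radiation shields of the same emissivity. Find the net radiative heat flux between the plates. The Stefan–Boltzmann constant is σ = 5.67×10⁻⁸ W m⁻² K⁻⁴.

q ≈ 10200 W/m²

Each of the 6 gaps contributes resistance (2/ε − 1) = 2/0.46 − 1 = 3.348; total = 20.09.
q = σ(T₁⁴ − T₂⁴) / 20.09 = 5.67×10⁻⁸ × 3.60×10^12 / 20.09 = 10200 W/m².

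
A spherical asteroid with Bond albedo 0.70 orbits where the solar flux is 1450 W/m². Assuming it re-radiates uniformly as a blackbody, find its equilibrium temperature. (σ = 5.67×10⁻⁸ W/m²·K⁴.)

T ≈ 209 K

Power absorbed = (1−a)S·πR²; power emitted = 4πR²σT⁴. Equating and cancelling πR²:
T = ((1−a)S / 4σ)^(1/4) = (435 / (4 × 5.67×10⁻⁸))^(1/4) = (1.92×10^9)^(1/4).
T = 209 K.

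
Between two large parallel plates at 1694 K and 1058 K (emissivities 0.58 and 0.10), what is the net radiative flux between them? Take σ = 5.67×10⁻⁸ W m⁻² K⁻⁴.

q ≈ 36900 W/m²

For two large parallel gray plates, q = σ(T₁⁴ − T₂⁴) / (1/ε₁ + 1/ε₂ − 1).
1/ε₁ + 1/ε₂ − 1 = 1/0.58 + 1/0.10 − 1 = 10.72.
T₁⁴ − T₂⁴ = 8.23×10^12 − 1.25×10^12 = 6.98×10^12 K⁴.
q = 5.67×10⁻⁸ × 6.98×10^12 / 10.72 = 36900 W/m².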